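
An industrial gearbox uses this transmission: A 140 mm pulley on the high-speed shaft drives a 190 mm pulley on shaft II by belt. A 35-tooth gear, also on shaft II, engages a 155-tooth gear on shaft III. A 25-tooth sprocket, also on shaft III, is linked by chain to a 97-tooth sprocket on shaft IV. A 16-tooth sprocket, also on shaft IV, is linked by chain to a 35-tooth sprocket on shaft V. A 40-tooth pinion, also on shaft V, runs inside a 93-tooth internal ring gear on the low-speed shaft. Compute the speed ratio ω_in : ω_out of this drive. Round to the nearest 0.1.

118.6

Each stage contributes driven/driver: belt 190/140 = 1.3571, gear mesh 155/35 = 4.4286, chain 97/25 = 3.88, chain 35/16 = 2.1875, internal gear 93/40 = 2.325.
Overall: 1.3571 × 4.4286 × 3.88 × 2.1875 × 2.325 = 118.6.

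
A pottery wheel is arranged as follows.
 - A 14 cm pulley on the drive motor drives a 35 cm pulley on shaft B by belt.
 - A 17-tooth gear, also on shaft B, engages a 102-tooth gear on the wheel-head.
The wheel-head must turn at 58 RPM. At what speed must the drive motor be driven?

Overall ratio R = 2.5 × 6 = 15.
Required input speed = output speed × R = 58 × 15 = 870 RPM.

870 RPM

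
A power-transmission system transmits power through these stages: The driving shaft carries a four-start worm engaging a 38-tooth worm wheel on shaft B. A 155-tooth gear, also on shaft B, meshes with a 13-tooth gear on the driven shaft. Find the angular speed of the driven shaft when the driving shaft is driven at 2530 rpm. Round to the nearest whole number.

3175 rpm

Worm: ratio = 38/4 = 9.5, so shaft B turns at 2530 / 9.5 = 266.32 rpm.
Gear mesh: ratio = 13/155 = 0.083871, so the driven shaft turns at 266.32 / 0.083871 = 3175.3 rpm.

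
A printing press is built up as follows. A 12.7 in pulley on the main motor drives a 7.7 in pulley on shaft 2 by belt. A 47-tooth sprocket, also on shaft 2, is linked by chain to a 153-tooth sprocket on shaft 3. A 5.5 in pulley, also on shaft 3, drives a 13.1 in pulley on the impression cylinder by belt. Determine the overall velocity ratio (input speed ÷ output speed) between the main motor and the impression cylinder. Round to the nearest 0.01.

4.70

Each stage contributes driven/driver: belt 7.7/12.7 = 0.6063, chain 153/47 = 3.2553, belt 13.1/5.5 = 2.3818.
Overall: 0.6063 × 3.2553 × 2.3818 = 4.701.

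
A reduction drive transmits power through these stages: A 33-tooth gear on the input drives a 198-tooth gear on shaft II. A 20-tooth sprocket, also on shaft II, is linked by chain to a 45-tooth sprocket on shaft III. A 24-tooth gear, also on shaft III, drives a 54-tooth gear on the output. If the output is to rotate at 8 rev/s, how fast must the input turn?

Overall ratio R = 6 × 2.25 × 2.25 = 30.375.
Required input speed = output speed × R = 8 × 30.375 = 243 rev/s.

243 rev/s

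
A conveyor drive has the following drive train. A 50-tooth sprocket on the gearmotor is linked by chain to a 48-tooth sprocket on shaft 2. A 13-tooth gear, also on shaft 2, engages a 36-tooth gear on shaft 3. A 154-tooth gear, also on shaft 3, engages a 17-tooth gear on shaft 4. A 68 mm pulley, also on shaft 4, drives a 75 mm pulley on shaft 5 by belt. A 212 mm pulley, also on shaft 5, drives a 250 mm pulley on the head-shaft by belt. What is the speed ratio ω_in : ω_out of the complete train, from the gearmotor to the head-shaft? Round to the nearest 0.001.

0.382

Each stage contributes driven/driver: chain 48/50 = 0.96, gear mesh 36/13 = 2.7692, gear mesh 17/154 = 0.11039, belt 75/68 = 1.1029, belt 250/212 = 1.1792.
Overall: 0.96 × 2.7692 × 0.11039 × 1.1029 × 1.1792 = 0.38169.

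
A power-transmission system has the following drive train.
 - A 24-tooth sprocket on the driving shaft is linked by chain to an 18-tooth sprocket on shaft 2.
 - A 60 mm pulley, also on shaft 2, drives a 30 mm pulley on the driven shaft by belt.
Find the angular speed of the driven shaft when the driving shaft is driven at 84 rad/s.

224 rad/s

Chain: ratio = 18/24 = 0.75, so shaft 2 turns at 84 / 0.75 = 112 rad/s.
Belt: ratio = 30/60 = 0.5, so the driven shaft turns at 112 / 0.5 = 224 rad/s.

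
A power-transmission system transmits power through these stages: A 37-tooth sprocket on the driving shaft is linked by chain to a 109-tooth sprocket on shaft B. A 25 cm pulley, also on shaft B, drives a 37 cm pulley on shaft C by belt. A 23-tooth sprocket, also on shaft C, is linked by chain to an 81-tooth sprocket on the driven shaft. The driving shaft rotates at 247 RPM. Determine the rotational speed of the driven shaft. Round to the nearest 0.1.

16.1 RPM

chain 109/37 = 2.9459 → 247/2.9459 = 83.844 RPM
belt 37/25 = 1.48 → 83.844/1.48 = 56.651 RPM
chain 81/23 = 3.5217 → 56.651/3.5217 = 16.086 RPM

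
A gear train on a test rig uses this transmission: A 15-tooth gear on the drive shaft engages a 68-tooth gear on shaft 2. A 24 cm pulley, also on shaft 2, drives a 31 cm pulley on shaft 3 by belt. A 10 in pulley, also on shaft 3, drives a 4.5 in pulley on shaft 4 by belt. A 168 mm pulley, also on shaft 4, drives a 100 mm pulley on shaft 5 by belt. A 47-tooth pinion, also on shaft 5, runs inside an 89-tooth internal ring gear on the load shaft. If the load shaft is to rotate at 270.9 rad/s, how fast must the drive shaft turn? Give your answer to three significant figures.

805 rad/s

Overall ratio R = 4.5333 × 1.2917 × 0.45 × 0.59524 × 1.8936 = 2.97.
Required input speed = output speed × R = 270.9 × 2.97 = 804.59 rad/s.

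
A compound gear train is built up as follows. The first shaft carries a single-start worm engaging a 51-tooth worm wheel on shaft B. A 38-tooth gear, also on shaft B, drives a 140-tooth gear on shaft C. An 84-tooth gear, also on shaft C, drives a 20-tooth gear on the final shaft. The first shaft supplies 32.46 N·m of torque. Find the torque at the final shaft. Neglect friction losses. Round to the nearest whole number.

1452 N·m

Worm: ratio = 51/1 = 51; torque at shaft B = 32.46 × 51 = 1655.5 N·m.
Gear mesh: ratio = 140/38 = 3.6842; torque at shaft C = 1655.5 × 3.6842 = 6099.1 N·m.
Gear mesh: ratio = 20/84 = 0.2381; torque at the final shaft = 6099.1 × 0.2381 = 1452.2 N·m.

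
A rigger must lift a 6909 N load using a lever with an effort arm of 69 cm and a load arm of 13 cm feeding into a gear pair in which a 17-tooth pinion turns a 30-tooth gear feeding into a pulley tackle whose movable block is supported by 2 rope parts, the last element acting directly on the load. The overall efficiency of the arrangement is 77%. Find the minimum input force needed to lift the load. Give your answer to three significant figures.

479 N

Lever MA = effort arm / load arm = 69/13 = 5.3077.
Gear pair MA = 30/17 = 1.7647.
Block-and-tackle MA = number of supporting rope parts = 2.
Combined ideal MA = 5.3077 × 1.7647 × 2 = 18.733.
Actual MA = 18.733 × 0.77 = 14.424.
Effort = load / actual MA = 6909 / 14.424 = 478.98 N.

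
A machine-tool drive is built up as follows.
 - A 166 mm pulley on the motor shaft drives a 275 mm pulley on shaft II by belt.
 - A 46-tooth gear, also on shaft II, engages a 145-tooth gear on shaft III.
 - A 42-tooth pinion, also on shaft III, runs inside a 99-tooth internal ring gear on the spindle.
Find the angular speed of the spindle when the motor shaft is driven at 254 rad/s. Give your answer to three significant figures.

belt 275/166 = 1.6566 → 254/1.6566 = 153.32 rad/s
gear mesh 145/46 = 3.1522 → 153.32/3.1522 = 48.641 rad/s
internal gear 99/42 = 2.3571 → 48.641/2.3571 = 20.635 rad/s

20.6 rad/s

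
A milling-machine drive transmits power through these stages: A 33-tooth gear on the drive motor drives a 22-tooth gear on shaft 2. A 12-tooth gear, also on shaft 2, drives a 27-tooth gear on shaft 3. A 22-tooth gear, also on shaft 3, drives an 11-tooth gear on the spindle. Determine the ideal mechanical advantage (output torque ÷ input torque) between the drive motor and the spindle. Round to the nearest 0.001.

Each stage contributes driven/driver: gear mesh 22/33 = 0.66667, gear mesh 27/12 = 2.25, gear mesh 11/22 = 0.5.
Overall: 0.66667 × 2.25 × 0.5 = 0.75.

0.750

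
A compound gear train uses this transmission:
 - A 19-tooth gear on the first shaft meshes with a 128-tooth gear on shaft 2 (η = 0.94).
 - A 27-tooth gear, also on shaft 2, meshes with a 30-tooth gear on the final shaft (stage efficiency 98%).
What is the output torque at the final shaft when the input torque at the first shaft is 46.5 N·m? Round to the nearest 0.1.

After the gear mesh (128/19): 46.5 × 6.7368 × 0.94 = 294.47 N·m
After the gear mesh (30/27): 294.47 × 1.1111 × 0.98 = 320.64 N·m

320.6 N·m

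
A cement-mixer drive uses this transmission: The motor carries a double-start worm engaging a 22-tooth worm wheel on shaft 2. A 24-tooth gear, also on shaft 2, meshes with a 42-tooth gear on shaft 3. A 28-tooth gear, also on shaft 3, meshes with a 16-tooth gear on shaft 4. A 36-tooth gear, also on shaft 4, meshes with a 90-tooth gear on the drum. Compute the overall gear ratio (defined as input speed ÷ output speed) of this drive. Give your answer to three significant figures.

Each stage contributes driven/driver: worm 22/2 = 11, gear mesh 42/24 = 1.75, gear mesh 16/28 = 0.57143, gear mesh 90/36 = 2.5.
Overall: 11 × 1.75 × 0.57143 × 2.5 = 27.5.

27.5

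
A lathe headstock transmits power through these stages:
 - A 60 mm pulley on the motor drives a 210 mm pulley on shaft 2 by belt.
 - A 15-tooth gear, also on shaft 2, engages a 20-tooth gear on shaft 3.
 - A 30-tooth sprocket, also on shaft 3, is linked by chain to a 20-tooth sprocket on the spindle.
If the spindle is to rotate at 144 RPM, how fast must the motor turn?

Overall ratio R = 3.5 × 1.3333 × 0.66667 = 3.1111.
Required input speed = output speed × R = 144 × 3.1111 = 448 RPM.

448 RPM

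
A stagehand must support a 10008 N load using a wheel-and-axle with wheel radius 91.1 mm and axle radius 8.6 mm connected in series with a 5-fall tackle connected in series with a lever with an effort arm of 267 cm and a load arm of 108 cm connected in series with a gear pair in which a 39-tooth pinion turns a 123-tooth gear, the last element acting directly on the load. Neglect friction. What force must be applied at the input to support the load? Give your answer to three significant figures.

Wheel-and-axle MA = R/r = 91.1/8.6 = 10.593.
Block-and-tackle MA = number of supporting rope parts = 5.
Lever MA = effort arm / load arm = 267/108 = 2.4722.
Gear pair MA = 123/39 = 3.1538.
Combined ideal MA = 10.593 × 5 × 2.4722 × 3.1538 = 412.97.
Effort = load / MA = 10008 / 412.97 = 24.234 N.

24.2 N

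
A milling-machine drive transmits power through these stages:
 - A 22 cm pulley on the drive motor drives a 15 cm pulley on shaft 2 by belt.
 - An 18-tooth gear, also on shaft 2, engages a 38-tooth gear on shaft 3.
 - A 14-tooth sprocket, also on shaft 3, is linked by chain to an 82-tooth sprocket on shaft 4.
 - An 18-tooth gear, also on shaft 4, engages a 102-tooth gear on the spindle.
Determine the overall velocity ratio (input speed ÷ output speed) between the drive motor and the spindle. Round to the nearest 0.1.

Each stage contributes driven/driver: belt 15/22 = 0.68182, gear mesh 38/18 = 2.1111, chain 82/14 = 5.8571, gear mesh 102/18 = 5.6667.
Overall: 0.68182 × 2.1111 × 5.8571 × 5.6667 = 47.774.

47.8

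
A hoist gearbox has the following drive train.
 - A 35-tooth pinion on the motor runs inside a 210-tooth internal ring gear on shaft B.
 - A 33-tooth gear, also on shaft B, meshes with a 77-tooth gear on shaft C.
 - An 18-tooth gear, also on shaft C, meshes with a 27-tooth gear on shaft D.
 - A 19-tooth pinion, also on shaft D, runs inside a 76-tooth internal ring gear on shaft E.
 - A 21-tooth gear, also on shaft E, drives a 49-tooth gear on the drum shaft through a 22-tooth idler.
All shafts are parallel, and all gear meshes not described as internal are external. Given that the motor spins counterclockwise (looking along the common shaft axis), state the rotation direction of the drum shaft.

counterclockwise

the motor → shaft B: internal mesh, same direction → CCW.
shaft B → shaft C: external mesh, 1 reversal → CW.
shaft C → shaft D: external mesh, 1 reversal → CCW.
shaft D → shaft E: internal mesh, same direction → CCW.
shaft E → the drum shaft: driver → idler → driven is 2 external meshes, 2 reversals → CCW.
4 reversals in total — an even number — so the drum shaft turns the same way as the motor.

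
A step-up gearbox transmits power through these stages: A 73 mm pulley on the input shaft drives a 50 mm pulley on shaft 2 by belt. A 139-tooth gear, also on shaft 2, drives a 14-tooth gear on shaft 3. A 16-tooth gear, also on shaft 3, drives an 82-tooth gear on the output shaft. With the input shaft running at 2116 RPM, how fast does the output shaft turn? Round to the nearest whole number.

the input shaft → shaft 2 (belt, 50/73): 2116 ÷ 0.68493 = 3089.4 RPM
shaft 2 → shaft 3 (gear mesh, 14/139): 3089.4 ÷ 0.10072 = 30673 RPM
shaft 3 → the output shaft (gear mesh, 82/16): 30673 ÷ 5.125 = 5985 RPM

5985 RPM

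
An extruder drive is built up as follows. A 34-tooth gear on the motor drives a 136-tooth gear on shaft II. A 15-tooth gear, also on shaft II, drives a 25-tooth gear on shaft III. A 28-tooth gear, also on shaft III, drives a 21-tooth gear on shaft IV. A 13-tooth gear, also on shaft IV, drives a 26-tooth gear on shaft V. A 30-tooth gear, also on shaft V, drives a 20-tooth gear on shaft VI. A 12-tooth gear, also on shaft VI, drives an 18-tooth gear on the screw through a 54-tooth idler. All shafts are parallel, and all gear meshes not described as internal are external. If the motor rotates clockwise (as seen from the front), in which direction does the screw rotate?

counterclockwise

the motor → shaft II: external mesh, 1 reversal → CCW.
shaft II → shaft III: external mesh, 1 reversal → CW.
shaft III → shaft IV: external mesh, 1 reversal → CCW.
shaft IV → shaft V: external mesh, 1 reversal → CW.
shaft V → shaft VI: external mesh, 1 reversal → CCW.
shaft VI → the screw: driver → idler → driven is 2 external meshes, 2 reversals → CCW.
7 reversals in total — an odd number — so the screw turns opposite to the motor.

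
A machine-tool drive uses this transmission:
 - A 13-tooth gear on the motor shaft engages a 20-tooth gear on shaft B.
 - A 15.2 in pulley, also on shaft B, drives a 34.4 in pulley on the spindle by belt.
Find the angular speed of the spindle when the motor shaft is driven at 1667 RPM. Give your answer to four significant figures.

gear mesh 20/13 = 1.5385 → 1667/1.5385 = 1083.5 RPM
belt 34.4/15.2 = 2.2632 → 1083.5/2.2632 = 478.78 RPM

478.8 RPM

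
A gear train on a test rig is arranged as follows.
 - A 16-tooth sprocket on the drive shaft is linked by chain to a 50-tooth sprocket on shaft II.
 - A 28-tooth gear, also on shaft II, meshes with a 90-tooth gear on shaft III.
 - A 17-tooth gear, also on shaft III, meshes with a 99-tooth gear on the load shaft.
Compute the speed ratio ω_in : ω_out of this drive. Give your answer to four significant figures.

Each stage contributes driven/driver: chain 50/16 = 3.125, gear mesh 90/28 = 3.2143, gear mesh 99/17 = 5.8235.
Overall: 3.125 × 3.2143 × 5.8235 = 58.495.

58.50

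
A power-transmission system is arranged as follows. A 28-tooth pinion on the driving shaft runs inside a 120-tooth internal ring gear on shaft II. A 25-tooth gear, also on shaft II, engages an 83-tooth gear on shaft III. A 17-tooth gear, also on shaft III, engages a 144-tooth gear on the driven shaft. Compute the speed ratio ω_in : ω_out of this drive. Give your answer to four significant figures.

120.5

Each stage contributes driven/driver: internal gear 120/28 = 4.2857, gear mesh 83/25 = 3.32, gear mesh 144/17 = 8.4706.
Overall: 4.2857 × 3.32 × 8.4706 = 120.52.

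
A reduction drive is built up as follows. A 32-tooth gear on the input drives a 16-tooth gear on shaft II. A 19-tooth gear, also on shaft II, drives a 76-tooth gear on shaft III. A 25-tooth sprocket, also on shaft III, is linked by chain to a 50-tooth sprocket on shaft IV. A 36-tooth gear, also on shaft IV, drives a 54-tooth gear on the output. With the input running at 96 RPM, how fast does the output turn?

16 RPM

Gear mesh: ratio = 16/32 = 0.5, so shaft II turns at 96 / 0.5 = 192 RPM.
Gear mesh: ratio = 76/19 = 4, so shaft III turns at 192 / 4 = 48 RPM.
Chain: ratio = 50/25 = 2, so shaft IV turns at 48 / 2 = 24 RPM.
Gear mesh: ratio = 54/36 = 1.5, so the output turns at 24 / 1.5 = 16 RPM.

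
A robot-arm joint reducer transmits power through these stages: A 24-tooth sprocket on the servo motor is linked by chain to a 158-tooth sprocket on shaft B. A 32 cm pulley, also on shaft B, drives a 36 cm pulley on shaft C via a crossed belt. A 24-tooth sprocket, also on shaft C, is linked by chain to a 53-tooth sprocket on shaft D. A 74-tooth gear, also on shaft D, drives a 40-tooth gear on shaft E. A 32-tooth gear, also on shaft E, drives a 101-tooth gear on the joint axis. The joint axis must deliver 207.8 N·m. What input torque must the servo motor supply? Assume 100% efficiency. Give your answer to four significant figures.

Overall ratio R = 6.5833 × 1.125 × 2.2083 × 0.54054 × 3.1562 = 27.904.
Input torque = output torque / R = 207.8 / 27.904 = 7.447 N·m.

7.447 N·m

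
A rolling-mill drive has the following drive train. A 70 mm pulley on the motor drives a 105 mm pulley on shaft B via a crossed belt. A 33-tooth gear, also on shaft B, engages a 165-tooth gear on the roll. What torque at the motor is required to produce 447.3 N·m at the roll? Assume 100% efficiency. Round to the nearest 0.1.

59.6 N·m

Overall ratio R = 1.5 × 5 = 7.5.
Input torque = output torque / R = 447.3 / 7.5 = 59.64 N·m.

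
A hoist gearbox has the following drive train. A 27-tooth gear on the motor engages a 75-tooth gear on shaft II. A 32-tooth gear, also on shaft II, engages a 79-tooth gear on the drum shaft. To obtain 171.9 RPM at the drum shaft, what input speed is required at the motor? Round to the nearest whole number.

Overall ratio R = 2.7778 × 2.4688 = 6.8576.
Required input speed = output speed × R = 171.9 × 6.8576 = 1178.8 RPM.

1179 RPM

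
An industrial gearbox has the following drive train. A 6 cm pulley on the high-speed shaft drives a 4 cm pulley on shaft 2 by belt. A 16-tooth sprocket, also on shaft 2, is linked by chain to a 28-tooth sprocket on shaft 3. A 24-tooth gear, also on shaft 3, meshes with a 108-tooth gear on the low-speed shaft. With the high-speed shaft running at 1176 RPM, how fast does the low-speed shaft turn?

belt 4/6 = 0.66667 → 1176/0.66667 = 1764 RPM
chain 28/16 = 1.75 → 1764/1.75 = 1008 RPM
gear mesh 108/24 = 4.5 → 1008/4.5 = 224 RPM

224 RPM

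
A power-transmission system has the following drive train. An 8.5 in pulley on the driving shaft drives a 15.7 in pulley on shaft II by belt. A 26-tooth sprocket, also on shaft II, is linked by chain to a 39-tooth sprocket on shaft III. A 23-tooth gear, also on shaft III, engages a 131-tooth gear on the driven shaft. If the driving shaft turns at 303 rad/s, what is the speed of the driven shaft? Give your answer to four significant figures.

19.20 rad/s

the driving shaft → shaft II (belt, 15.7/8.5): 303 ÷ 1.8471 = 164.04 rad/s
shaft II → shaft III (chain, 39/26): 164.04 ÷ 1.5 = 109.36 rad/s
shaft III → the driven shaft (gear mesh, 131/23): 109.36 ÷ 5.6957 = 19.201 rad/s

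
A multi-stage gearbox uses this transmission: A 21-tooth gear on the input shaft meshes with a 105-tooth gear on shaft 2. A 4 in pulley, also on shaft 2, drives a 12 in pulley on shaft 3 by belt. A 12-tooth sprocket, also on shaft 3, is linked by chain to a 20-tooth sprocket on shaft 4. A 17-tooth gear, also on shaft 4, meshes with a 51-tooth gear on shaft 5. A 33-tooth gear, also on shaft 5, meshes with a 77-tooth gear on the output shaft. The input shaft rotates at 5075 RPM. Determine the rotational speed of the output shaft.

the input shaft → shaft 2 (gear mesh, 105/21): 5075 ÷ 5 = 1015 RPM
shaft 2 → shaft 3 (belt, 12/4): 1015 ÷ 3 = 338.33 RPM
shaft 3 → shaft 4 (chain, 20/12): 338.33 ÷ 1.6667 = 203 RPM
shaft 4 → shaft 5 (gear mesh, 51/17): 203 ÷ 3 = 67.667 RPM
shaft 5 → the output shaft (gear mesh, 77/33): 67.667 ÷ 2.3333 = 29 RPM

29 RPM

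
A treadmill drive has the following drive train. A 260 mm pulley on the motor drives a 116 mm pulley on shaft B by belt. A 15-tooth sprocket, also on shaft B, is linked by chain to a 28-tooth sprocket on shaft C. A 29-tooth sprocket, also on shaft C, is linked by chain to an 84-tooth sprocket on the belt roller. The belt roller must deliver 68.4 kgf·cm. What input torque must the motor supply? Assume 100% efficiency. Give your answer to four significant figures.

28.35 kgf·cm

Overall ratio R = 0.44615 × 1.8667 × 2.8966 = 2.4123.
Input torque = output torque / R = 68.4 / 2.4123 = 28.355 kgf·cm.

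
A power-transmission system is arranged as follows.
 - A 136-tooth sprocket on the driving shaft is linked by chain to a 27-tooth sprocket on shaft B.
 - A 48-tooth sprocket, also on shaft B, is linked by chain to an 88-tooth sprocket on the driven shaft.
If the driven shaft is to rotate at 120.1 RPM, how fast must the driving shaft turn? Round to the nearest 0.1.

Overall ratio R = 0.19853 × 1.8333 = 0.36397.
Required input speed = output speed × R = 120.1 × 0.36397 = 43.713 RPM.

43.7 RPM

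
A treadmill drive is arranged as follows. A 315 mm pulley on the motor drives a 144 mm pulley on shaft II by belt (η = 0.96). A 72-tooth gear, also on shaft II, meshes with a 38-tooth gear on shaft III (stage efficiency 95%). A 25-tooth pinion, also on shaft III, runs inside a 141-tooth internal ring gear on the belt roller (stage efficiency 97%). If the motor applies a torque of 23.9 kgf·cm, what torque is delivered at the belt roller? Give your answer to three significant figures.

28.8 kgf·cm

After the belt (144/315): 23.9 × 0.45714 × 0.96 = 10.489 kgf·cm
After the gear mesh (38/72): 10.489 × 0.52778 × 0.95 = 5.2589 kgf·cm
After the internal gear (141/25): 5.2589 × 5.64 × 0.97 = 28.77 kgf·cm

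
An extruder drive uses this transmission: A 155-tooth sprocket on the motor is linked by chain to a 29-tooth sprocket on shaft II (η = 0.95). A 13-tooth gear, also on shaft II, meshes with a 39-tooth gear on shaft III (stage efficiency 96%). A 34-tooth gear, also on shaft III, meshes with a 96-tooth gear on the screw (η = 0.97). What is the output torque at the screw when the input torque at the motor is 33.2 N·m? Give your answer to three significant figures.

After the chain (29/155): 33.2 × 0.1871 × 0.95 = 5.901 N·m
After the gear mesh (39/13): 5.901 × 3 × 0.96 = 16.995 N·m
After the gear mesh (96/34): 16.995 × 2.8235 × 0.97 = 46.546 N·m

46.5 N·m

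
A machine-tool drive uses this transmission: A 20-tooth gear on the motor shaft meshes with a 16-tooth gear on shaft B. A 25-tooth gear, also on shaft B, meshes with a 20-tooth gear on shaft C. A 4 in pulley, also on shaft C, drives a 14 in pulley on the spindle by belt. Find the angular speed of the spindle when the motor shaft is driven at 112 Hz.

50 Hz

gear mesh 16/20 = 0.8 → 112/0.8 = 140 Hz
gear mesh 20/25 = 0.8 → 140/0.8 = 175 Hz
belt 14/4 = 3.5 → 175/3.5 = 50 Hz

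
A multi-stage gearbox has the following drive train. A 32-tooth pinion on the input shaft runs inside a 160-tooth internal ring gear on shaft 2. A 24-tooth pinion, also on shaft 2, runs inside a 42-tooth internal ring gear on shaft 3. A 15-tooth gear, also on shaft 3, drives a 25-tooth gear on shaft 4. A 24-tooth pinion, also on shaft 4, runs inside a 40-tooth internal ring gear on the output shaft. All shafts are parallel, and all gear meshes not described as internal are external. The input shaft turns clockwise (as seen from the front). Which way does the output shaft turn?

the input shaft → shaft 2: internal mesh, same direction → CW.
shaft 2 → shaft 3: internal mesh, same direction → CW.
shaft 3 → shaft 4: external mesh, 1 reversal → CCW.
shaft 4 → the output shaft: internal mesh, same direction → CCW.
1 reversal in total — an odd number — so the output shaft turns opposite to the input shaft.

counterclockwise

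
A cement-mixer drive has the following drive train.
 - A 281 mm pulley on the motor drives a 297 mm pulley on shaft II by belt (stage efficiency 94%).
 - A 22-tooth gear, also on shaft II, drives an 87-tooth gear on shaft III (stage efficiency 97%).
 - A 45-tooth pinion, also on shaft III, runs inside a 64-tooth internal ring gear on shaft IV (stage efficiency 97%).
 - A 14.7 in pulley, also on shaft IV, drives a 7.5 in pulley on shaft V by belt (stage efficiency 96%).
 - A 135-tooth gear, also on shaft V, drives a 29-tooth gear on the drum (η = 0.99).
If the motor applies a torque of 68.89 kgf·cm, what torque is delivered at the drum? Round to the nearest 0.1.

Belt: ratio = 297/281 = 1.0569; torque at shaft II = 68.89 × 1.0569 × 0.94 = 68.444 kgf·cm.
Gear mesh: ratio = 87/22 = 3.9545; torque at shaft III = 68.444 × 3.9545 × 0.97 = 262.54 kgf·cm.
Internal gear: ratio = 64/45 = 1.4222; torque at shaft IV = 262.54 × 1.4222 × 0.97 = 362.19 kgf·cm.
Belt: ratio = 7.5/14.7 = 0.5102; torque at shaft V = 362.19 × 0.5102 × 0.96 = 177.4 kgf·cm.
Gear mesh: ratio = 29/135 = 0.21481; torque at the drum = 177.4 × 0.21481 × 0.99 = 37.727 kgf·cm.

37.7 kgf·cm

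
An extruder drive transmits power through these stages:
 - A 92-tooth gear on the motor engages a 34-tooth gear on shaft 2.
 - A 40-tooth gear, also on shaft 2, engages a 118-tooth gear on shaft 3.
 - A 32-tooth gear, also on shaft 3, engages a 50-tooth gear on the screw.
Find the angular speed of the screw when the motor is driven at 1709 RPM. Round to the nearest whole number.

the motor → shaft 2 (gear mesh, 34/92): 1709 ÷ 0.36957 = 4624.4 RPM
shaft 2 → shaft 3 (gear mesh, 118/40): 4624.4 ÷ 2.95 = 1567.6 RPM
shaft 3 → the screw (gear mesh, 50/32): 1567.6 ÷ 1.5625 = 1003.2 RPM

1003 RPM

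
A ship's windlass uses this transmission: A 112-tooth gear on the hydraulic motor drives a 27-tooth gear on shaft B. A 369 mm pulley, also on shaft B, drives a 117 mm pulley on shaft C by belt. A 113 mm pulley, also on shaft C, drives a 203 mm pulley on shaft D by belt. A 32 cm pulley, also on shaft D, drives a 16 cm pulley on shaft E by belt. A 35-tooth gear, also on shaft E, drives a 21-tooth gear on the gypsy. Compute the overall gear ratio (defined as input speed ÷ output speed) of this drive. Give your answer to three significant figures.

0.0412

Each stage contributes driven/driver: gear mesh 27/112 = 0.24107, belt 117/369 = 0.31707, belt 203/113 = 1.7965, belt 16/32 = 0.5, gear mesh 21/35 = 0.6.
Overall: 0.24107 × 0.31707 × 1.7965 × 0.5 × 0.6 = 0.041195.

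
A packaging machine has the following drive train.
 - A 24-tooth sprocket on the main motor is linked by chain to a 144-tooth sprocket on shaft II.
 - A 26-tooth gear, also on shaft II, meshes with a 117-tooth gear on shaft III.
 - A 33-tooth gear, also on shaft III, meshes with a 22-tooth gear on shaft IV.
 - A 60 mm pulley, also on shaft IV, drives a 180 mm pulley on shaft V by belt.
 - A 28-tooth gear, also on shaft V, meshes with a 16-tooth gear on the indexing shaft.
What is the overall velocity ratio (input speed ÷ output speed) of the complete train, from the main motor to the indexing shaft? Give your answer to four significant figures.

30.86

Each stage contributes driven/driver: chain 144/24 = 6, gear mesh 117/26 = 4.5, gear mesh 22/33 = 0.66667, belt 180/60 = 3, gear mesh 16/28 = 0.57143.
Overall: 6 × 4.5 × 0.66667 × 3 × 0.57143 = 30.857.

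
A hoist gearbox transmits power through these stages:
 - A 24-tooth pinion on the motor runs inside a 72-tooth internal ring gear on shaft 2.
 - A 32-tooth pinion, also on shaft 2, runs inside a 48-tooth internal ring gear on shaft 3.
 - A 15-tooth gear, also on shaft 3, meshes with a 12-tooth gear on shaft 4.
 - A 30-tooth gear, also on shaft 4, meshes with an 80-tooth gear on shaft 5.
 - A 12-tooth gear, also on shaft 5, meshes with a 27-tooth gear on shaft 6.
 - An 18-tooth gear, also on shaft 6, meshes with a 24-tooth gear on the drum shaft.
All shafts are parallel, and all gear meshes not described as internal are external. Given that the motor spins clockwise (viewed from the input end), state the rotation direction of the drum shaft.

the motor → shaft 2: internal mesh, same direction → CW.
shaft 2 → shaft 3: internal mesh, same direction → CW.
shaft 3 → shaft 4: external mesh, 1 reversal → CCW.
shaft 4 → shaft 5: external mesh, 1 reversal → CW.
shaft 5 → shaft 6: external mesh, 1 reversal → CCW.
shaft 6 → the drum shaft: external mesh, 1 reversal → CW.
4 reversals in total — an even number — so the drum shaft turns the same way as the motor.

clockwise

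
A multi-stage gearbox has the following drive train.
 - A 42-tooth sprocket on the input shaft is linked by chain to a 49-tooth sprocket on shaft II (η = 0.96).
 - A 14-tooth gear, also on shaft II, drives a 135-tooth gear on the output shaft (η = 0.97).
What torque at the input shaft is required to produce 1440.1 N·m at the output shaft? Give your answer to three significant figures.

137 N·m

Overall ratio R = 1.1667 × 9.6429 = 11.25; overall efficiency η = 0.96 × 0.97 = 0.9312.
Input torque = output torque / (R × η) = 1440.1 / (11.25 × 0.9312) = 137.47 N·m.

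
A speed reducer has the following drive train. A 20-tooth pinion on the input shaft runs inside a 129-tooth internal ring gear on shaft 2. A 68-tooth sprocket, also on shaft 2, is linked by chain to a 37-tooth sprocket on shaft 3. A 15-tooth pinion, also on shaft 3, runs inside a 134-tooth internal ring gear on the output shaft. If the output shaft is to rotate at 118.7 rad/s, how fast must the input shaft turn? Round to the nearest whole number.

3721 rad/s

Overall ratio R = 6.45 × 0.54412 × 8.9333 = 31.352.
Required input speed = output speed × R = 118.7 × 31.352 = 3721.5 rad/s.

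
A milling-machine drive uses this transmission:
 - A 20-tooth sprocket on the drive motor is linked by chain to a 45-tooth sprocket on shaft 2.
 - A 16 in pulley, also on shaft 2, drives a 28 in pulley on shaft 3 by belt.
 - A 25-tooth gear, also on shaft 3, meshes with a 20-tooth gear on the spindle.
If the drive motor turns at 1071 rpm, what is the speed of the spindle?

340 rpm

Chain: ratio = 45/20 = 2.25, so shaft 2 turns at 1071 / 2.25 = 476 rpm.
Belt: ratio = 28/16 = 1.75, so shaft 3 turns at 476 / 1.75 = 272 rpm.
Gear mesh: ratio = 20/25 = 0.8, so the spindle turns at 272 / 0.8 = 340 rpm.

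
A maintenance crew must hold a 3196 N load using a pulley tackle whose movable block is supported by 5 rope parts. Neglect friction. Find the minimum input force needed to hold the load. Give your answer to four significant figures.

Block-and-tackle MA = number of supporting rope parts = 5.
Effort = load / MA = 3196 / 5 = 639.2 N.

639.2 N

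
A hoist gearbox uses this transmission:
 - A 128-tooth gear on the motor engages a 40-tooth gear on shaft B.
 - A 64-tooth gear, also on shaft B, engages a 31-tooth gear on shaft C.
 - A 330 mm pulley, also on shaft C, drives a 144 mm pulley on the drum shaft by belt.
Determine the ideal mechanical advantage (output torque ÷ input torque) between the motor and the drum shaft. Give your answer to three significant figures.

0.0661

Each stage contributes driven/driver: gear mesh 40/128 = 0.3125, gear mesh 31/64 = 0.48438, belt 144/330 = 0.43636.
Overall: 0.3125 × 0.48438 × 0.43636 = 0.066051.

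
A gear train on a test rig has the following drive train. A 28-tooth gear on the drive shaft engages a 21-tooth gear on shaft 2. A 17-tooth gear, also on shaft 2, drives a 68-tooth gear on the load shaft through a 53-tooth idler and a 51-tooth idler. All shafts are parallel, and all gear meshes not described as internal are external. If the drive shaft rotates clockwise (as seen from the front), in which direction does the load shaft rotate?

clockwise

the drive shaft → shaft 2: external mesh, 1 reversal → CCW.
shaft 2 → the load shaft: driver → idler → idler → driven is 3 external meshes, 3 reversals → CW.
4 reversals in total — an even number — so the load shaft turns the same way as the drive shaft.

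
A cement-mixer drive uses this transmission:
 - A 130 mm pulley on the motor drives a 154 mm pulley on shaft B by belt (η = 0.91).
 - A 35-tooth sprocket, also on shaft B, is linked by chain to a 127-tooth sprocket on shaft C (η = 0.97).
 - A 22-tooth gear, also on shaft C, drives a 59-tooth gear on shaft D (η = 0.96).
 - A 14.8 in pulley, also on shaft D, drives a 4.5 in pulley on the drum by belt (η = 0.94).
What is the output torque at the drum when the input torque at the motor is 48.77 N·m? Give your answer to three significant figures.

Belt: ratio = 154/130 = 1.1846; torque at shaft B = 48.77 × 1.1846 × 0.91 = 52.574 N·m.
Chain: ratio = 127/35 = 3.6286; torque at shaft C = 52.574 × 3.6286 × 0.97 = 185.05 N·m.
Gear mesh: ratio = 59/22 = 2.6818; torque at shaft D = 185.05 × 2.6818 × 0.96 = 476.41 N·m.
Belt: ratio = 4.5/14.8 = 0.30405; torque at the drum = 476.41 × 0.30405 × 0.94 = 136.16 N·m.

136 N·m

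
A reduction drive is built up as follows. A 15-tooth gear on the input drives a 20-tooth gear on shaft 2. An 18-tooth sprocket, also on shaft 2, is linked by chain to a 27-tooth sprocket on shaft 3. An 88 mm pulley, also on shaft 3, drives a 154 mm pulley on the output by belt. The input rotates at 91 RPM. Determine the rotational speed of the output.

26 RPM

Gear mesh: ratio = 20/15 = 1.3333, so shaft 2 turns at 91 / 1.3333 = 68.25 RPM.
Chain: ratio = 27/18 = 1.5, so shaft 3 turns at 68.25 / 1.5 = 45.5 RPM.
Belt: ratio = 154/88 = 1.75, so the output turns at 45.5 / 1.75 = 26 RPM.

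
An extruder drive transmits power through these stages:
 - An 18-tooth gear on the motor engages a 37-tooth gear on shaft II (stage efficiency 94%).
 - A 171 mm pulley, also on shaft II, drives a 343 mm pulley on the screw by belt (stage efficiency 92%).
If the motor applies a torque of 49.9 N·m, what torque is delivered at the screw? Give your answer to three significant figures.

Gear mesh: ratio = 37/18 = 2.0556; torque at shaft II = 49.9 × 2.0556 × 0.94 = 96.418 N·m.
Belt: ratio = 343/171 = 2.0058; torque at the screw = 96.418 × 2.0058 × 0.92 = 177.93 N·m.

178 N·m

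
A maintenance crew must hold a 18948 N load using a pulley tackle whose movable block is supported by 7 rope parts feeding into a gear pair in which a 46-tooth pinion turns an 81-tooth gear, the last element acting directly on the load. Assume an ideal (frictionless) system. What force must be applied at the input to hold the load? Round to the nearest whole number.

1537 N

Block-and-tackle MA = number of supporting rope parts = 7.
Gear pair MA = 81/46 = 1.7609.
Combined ideal MA = 7 × 1.7609 = 12.326.
Effort = load / MA = 18948 / 12.326 = 1537.2 N.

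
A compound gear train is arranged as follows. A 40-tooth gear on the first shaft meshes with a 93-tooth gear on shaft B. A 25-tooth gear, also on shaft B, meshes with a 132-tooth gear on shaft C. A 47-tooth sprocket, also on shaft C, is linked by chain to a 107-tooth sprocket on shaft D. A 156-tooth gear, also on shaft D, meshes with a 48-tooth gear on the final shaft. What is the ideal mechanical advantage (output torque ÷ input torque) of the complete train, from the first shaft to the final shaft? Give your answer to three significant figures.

Each stage contributes driven/driver: gear mesh 93/40 = 2.325, gear mesh 132/25 = 5.28, chain 107/47 = 2.2766, gear mesh 48/156 = 0.30769.
Overall: 2.325 × 5.28 × 2.2766 × 0.30769 = 8.5992.

8.60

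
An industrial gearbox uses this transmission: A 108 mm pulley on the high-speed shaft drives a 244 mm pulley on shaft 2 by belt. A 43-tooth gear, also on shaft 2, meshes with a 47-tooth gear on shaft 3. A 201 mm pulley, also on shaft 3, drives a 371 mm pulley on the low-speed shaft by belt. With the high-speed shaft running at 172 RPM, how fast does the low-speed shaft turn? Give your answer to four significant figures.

37.74 RPM

Belt: ratio = 244/108 = 2.2593, so shaft 2 turns at 172 / 2.2593 = 76.131 RPM.
Gear mesh: ratio = 47/43 = 1.093, so shaft 3 turns at 76.131 / 1.093 = 69.652 RPM.
Belt: ratio = 371/201 = 1.8458, so the low-speed shaft turns at 69.652 / 1.8458 = 37.736 RPM.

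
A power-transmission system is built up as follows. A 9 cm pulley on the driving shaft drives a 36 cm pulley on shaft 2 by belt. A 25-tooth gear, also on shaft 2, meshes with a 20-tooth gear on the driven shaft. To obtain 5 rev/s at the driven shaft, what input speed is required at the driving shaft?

Overall ratio R = 4 × 0.8 = 3.2.
Required input speed = output speed × R = 5 × 3.2 = 16 rev/s.

16 rev/s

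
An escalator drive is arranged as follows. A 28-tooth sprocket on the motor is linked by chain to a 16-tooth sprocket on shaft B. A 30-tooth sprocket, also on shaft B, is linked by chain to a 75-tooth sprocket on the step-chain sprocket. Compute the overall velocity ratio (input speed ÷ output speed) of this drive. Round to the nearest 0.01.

Each stage contributes driven/driver: chain 16/28 = 0.57143, chain 75/30 = 2.5.
Overall: 0.57143 × 2.5 = 1.4286.

1.43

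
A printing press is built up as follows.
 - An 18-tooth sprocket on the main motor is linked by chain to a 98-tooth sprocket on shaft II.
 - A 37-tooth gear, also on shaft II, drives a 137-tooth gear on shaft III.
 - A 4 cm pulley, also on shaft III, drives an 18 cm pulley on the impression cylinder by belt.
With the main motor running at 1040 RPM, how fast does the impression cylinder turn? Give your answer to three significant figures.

11.5 RPM

chain 98/18 = 5.4444 → 1040/5.4444 = 191.02 RPM
gear mesh 137/37 = 3.7027 → 191.02/3.7027 = 51.589 RPM
belt 18/4 = 4.5 → 51.589/4.5 = 11.464 RPM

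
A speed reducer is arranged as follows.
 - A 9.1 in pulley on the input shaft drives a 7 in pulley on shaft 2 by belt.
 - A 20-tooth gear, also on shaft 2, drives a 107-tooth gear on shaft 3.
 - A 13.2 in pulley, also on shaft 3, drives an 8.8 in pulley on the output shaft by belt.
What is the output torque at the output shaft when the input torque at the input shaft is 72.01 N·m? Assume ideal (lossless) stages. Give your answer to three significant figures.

After the belt (7/9.1): 72.01 × 0.76923 = 55.392 N·m
After the gear mesh (107/20): 55.392 × 5.35 = 296.35 N·m
After the belt (8.8/13.2): 296.35 × 0.66667 = 197.57 N·m

198 N·m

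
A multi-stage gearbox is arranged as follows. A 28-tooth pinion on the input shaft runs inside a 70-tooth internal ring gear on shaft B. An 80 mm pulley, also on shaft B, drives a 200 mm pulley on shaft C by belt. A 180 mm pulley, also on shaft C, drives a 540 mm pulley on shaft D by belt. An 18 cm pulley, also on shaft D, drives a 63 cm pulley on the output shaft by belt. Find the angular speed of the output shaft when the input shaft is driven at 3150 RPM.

48 RPM

internal gear 70/28 = 2.5 → 3150/2.5 = 1260 RPM
belt 200/80 = 2.5 → 1260/2.5 = 504 RPM
belt 540/180 = 3 → 504/3 = 168 RPM
belt 63/18 = 3.5 → 168/3.5 = 48 RPM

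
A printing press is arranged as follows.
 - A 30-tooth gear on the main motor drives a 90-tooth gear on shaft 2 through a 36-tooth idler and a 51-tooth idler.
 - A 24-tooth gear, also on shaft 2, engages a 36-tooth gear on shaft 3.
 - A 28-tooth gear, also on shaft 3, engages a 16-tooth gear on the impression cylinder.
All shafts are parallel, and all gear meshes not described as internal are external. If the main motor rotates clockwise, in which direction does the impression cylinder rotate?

anticlockwise

the main motor → shaft 2: driver → idler → idler → driven is 3 external meshes, 3 reversals → CCW.
shaft 2 → shaft 3: external mesh, 1 reversal → CW.
shaft 3 → the impression cylinder: external mesh, 1 reversal → CCW.
5 reversals in total — an odd number — so the impression cylinder turns opposite to the main motor.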